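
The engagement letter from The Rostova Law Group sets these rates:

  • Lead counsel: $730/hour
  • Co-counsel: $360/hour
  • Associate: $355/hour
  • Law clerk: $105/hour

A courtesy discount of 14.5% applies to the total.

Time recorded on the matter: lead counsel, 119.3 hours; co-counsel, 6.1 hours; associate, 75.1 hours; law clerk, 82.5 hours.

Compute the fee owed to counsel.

Lead counsel: 119.3 × $730 = $87,089.00
Co-counsel: 6.1 × $360 = $2,196.00
Associate: 75.1 × $355 = $26,660.50
Law clerk: 82.5 × $105 = $8,662.50
Subtotal: $124,608.00
Less 14.5% discount: −$18,068.16
Total: $124,608.00 − $18,068.16 = $106,539.84

$106,539.84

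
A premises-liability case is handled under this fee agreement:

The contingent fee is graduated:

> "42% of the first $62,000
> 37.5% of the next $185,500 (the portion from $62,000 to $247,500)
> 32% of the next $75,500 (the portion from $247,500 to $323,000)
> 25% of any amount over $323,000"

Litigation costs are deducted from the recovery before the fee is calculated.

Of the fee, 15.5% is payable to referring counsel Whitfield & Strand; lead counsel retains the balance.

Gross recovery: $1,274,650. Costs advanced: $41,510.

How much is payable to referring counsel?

Fee base (net of costs): $1,274,650 − $41,510 = $1,233,140
First $62,000 at 42% = $26,040.00
Next $185,500 at 37.5% = $69,562.50
Next $75,500 at 32% = $24,160.00
Remaining $910,140 at 25% = $227,535.00
Fee: $26,040.00 + $69,562.50 + $24,160.00 + $227,535.00 = $347,297.50
Referral share: 15.5% of $347,297.50 = $53,831.11; lead counsel retains $347,297.50 − $53,831.11 = $293,466.39.

$53,831.11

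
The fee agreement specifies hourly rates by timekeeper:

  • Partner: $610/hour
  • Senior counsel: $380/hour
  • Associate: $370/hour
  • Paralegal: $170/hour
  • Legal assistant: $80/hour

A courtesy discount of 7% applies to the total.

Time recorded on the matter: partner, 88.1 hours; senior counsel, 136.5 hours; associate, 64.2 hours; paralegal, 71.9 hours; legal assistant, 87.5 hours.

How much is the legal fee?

Partner: 88.1 × $610 = $53,741.00
Senior counsel: 136.5 × $380 = $51,870.00
Associate: 64.2 × $370 = $23,754.00
Paralegal: 71.9 × $170 = $12,223.00
Legal assistant: 87.5 × $80 = $7,000.00
Subtotal: $148,588.00
Less 7% discount: −$10,401.16
Total: $148,588.00 − $10,401.16 = $138,186.84

$138,186.84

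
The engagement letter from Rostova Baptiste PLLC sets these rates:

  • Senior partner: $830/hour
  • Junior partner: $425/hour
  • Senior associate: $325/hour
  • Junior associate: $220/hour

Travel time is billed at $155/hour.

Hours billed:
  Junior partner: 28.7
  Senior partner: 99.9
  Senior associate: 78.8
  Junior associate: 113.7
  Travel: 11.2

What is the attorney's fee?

Senior partner: 99.9 × $830 = $82,917.00
Junior partner: 28.7 × $425 = $12,197.50
Senior associate: 78.8 × $325 = $25,610.00
Junior associate: 113.7 × $220 = $25,014.00
Subtotal: $82,917.00 + $12,197.50 + $25,610.00 + $25,014.00 = $145,738.50
Travel: 11.2 × $155 = $1,736.00
Total: $145,738.50 + $1,736.00 = $147,474.50

$147,474.50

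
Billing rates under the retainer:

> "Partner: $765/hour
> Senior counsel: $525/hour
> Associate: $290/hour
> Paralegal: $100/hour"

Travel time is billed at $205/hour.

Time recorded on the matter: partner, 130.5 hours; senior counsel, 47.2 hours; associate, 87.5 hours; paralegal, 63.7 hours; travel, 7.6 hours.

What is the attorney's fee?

Partner: 130.5 × $765 = $99,832.50
Senior counsel: 47.2 × $525 = $24,780.00
Associate: 87.5 × $290 = $25,375.00
Paralegal: 63.7 × $100 = $6,370.00
Subtotal: $99,832.50 + $24,780.00 + $25,375.00 + $6,370.00 = $156,357.50
Travel: 7.6 × $205 = $1,558.00
Total: $156,357.50 + $1,558.00 = $157,915.50

$157,915.50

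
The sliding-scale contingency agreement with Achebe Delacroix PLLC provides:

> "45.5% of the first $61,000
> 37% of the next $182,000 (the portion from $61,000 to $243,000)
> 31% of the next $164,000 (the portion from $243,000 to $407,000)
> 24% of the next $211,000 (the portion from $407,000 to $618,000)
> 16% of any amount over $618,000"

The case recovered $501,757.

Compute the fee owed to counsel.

First $61,000 at 45.5% = $27,755.00
Next $182,000 at 37% = $67,340.00
Next $164,000 at 31% = $50,840.00
Remaining $94,757 at 24% = $22,741.68
Fee: $27,755.00 + $67,340.00 + $50,840.00 + $22,741.68 = $168,676.68

$168,676.68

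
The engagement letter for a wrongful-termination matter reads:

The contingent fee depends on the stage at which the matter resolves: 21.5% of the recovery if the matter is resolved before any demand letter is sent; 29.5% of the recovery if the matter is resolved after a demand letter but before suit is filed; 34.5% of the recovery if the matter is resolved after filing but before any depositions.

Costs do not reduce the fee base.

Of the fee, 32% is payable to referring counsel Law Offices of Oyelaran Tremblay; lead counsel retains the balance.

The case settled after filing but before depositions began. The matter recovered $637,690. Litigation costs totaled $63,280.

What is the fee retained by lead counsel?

$149,602.07

Fee base is the gross recovery, $637,690; costs are reimbursed separately.
The matter settled after filing but before depositions began, so the 34.5% rate applies.
$637,690 × 34.5% = $220,003.05
Referral share: 32% of $220,003.05 = $70,400.98; lead counsel retains $220,003.05 − $70,400.98 = $149,602.07.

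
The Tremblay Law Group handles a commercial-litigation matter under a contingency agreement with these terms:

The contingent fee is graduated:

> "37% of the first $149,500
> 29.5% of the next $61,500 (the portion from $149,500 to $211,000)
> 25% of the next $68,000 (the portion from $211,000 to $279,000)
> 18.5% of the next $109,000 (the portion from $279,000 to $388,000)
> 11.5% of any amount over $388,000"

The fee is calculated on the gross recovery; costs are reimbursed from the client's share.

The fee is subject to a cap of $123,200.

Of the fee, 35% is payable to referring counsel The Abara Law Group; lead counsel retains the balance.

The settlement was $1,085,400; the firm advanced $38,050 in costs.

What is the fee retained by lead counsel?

Fee base is the gross recovery, $1,085,400; costs are reimbursed separately.
First $149,500 at 37% = $55,315.00
Next $61,500 at 29.5% = $18,142.50
Next $68,000 at 25% = $17,000.00
Next $109,000 at 18.5% = $20,165.00
Remaining $697,400 at 11.5% = $80,201.00
Fee: $55,315.00 + $18,142.50 + $17,000.00 + $20,165.00 + $80,201.00 = $190,823.50
$190,823.50 exceeds the $123,200 cap, so the fee is capped at $123,200.00.
Referral share: 35% of $123,200.00 = $43,120.00; lead counsel retains $123,200.00 − $43,120.00 = $80,080.00.

$80,080.00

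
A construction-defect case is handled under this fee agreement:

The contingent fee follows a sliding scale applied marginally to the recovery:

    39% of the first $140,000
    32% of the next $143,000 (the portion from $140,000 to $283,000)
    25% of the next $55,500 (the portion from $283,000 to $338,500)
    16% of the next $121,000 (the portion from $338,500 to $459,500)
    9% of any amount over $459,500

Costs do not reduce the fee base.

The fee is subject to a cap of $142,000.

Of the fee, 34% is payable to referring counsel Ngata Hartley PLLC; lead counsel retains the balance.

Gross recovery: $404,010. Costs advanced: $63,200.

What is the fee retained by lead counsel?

Fee base is the gross recovery, $404,010; costs are reimbursed separately.
First $140,000 at 39% = $54,600.00
Next $143,000 at 32% = $45,760.00
Next $55,500 at 25% = $13,875.00
Remaining $65,510 at 16% = $10,481.60
Fee: $54,600.00 + $45,760.00 + $13,875.00 + $10,481.60 = $124,716.60
$124,716.60 is under the $142,000 cap.
Referral share: 34% of $124,716.60 = $42,403.64; lead counsel retains $124,716.60 − $42,403.64 = $82,312.96.

$82,312.96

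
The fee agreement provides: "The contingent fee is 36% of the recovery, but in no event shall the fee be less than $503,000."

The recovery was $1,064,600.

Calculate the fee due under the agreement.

36% of $1,064,600 = $383,256.00
That is below the $503,000 minimum, so the minimum applies.

$503,000.00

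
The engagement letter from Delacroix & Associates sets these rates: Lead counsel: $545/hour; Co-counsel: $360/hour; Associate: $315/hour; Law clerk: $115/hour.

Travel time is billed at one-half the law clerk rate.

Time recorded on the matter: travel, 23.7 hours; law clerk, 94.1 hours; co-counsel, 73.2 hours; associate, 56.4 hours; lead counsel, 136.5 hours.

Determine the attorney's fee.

Lead counsel: 136.5 × $545 = $74,392.50
Co-counsel: 73.2 × $360 = $26,352.00
Associate: 56.4 × $315 = $17,766.00
Law clerk: 94.1 × $115 = $10,821.50
Subtotal: $74,392.50 + $26,352.00 + $17,766.00 + $10,821.50 = $129,332.00
Travel: 23.7 × ($115 ÷ 2) = 23.7 × $57.50 = $1,362.75
Total: $129,332.00 + $1,362.75 = $130,694.75

$130,694.75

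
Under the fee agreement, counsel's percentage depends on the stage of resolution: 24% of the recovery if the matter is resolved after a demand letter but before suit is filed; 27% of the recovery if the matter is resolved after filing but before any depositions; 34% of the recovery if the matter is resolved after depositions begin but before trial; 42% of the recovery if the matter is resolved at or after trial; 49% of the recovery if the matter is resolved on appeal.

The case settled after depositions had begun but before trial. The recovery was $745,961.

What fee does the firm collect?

The matter settled after depositions had begun but before trial, so the 34% rate applies.
$745,961 × 34% = $253,626.74

$253,626.74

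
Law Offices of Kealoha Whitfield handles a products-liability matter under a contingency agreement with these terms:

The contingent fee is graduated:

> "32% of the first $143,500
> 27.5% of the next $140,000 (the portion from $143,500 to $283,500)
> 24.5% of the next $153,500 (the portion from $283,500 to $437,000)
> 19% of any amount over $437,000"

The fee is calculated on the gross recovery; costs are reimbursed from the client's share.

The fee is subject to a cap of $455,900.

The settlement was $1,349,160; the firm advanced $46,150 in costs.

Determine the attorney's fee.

$295,337.90

Fee base is the gross recovery, $1,349,160; costs are reimbursed separately.
First $143,500 at 32% = $45,920.00
Next $140,000 at 27.5% = $38,500.00
Next $153,500 at 24.5% = $37,607.50
Remaining $912,160 at 19% = $173,310.40
Fee: $45,920.00 + $38,500.00 + $37,607.50 + $173,310.40 = $295,337.90
$295,337.90 is under the $455,900 cap.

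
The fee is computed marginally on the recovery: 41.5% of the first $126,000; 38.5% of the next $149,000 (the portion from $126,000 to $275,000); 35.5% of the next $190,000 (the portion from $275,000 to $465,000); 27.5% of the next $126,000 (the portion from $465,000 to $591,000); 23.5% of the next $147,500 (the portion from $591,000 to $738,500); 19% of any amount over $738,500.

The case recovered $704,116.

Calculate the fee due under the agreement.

$238,337.26

First $126,000 at 41.5% = $52,290.00
Next $149,000 at 38.5% = $57,365.00
Next $190,000 at 35.5% = $67,450.00
Next $126,000 at 27.5% = $34,650.00
Remaining $113,116 at 23.5% = $26,582.26
Fee: $52,290.00 + $57,365.00 + $67,450.00 + $34,650.00 + $26,582.26 = $238,337.26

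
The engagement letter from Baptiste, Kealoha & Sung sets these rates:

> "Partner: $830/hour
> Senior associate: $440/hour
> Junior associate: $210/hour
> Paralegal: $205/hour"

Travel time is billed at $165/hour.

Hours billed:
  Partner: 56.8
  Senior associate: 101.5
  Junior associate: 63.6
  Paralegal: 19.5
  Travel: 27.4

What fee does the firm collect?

Partner: 56.8 × $830 = $47,144.00
Senior associate: 101.5 × $440 = $44,660.00
Junior associate: 63.6 × $210 = $13,356.00
Paralegal: 19.5 × $205 = $3,997.50
Subtotal: $47,144.00 + $44,660.00 + $13,356.00 + $3,997.50 = $109,157.50
Travel: 27.4 × $165 = $4,521.00
Total: $109,157.50 + $4,521.00 = $113,678.50

$113,678.50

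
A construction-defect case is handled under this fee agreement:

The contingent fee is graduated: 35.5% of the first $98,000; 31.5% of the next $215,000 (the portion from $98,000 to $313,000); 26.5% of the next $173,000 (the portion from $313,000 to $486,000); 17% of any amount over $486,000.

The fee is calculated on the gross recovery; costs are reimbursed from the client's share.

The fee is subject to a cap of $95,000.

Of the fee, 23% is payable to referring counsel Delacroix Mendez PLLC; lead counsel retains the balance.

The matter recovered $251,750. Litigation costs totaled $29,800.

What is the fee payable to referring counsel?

Fee base is the gross recovery, $251,750; costs are reimbursed separately.
First $98,000 at 35.5% = $34,790.00
Remaining $153,750 at 31.5% = $48,431.25
Fee: $34,790.00 + $48,431.25 = $83,221.25
$83,221.25 is under the $95,000 cap.
Referral share: 23% of $83,221.25 = $19,140.89; lead counsel retains $83,221.25 − $19,140.89 = $64,080.36.

$19,140.89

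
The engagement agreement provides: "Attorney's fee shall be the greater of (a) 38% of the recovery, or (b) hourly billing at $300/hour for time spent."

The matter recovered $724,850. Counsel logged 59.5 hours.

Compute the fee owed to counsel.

$275,443.00

(a) 38% of $724,850 = $275,443.00
(b) 59.5 × $300 = $17,850.00
The greater is (a): $275,443.00.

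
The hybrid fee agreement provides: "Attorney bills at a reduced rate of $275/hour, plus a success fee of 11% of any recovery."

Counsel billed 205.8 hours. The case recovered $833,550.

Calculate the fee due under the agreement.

Hourly: 205.8 × $275 = $56,595.00
Success fee: 11% of $833,550 = $91,690.50
Total: $56,595.00 + $91,690.50 = $148,285.50

$148,285.50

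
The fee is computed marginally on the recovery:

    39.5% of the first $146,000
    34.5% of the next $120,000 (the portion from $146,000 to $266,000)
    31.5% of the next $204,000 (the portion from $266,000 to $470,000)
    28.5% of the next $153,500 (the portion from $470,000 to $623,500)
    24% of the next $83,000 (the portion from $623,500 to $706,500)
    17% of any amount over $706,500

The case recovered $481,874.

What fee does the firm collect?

First $146,000 at 39.5% = $57,670.00
Next $120,000 at 34.5% = $41,400.00
Next $204,000 at 31.5% = $64,260.00
Remaining $11,874 at 28.5% = $3,384.09
Fee: $57,670.00 + $41,400.00 + $64,260.00 + $3,384.09 = $166,714.09

$166,714.09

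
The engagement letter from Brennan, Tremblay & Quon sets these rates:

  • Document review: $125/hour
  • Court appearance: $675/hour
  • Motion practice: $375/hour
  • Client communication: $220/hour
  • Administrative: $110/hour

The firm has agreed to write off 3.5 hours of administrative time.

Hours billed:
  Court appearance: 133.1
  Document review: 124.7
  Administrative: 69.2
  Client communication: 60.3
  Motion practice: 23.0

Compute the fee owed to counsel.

$134,548.00

Document review: 124.7 × $125 = $15,587.50
Court appearance: 133.1 × $675 = $89,842.50
Motion practice: 23.0 × $375 = $8,625.00
Client communication: 60.3 × $220 = $13,266.00
Administrative: 69.2 × $110 = $7,612.00
Subtotal: $134,933.00
Write-off: 3.5 × $110 = $385.00
Total: $134,933.00 − $385.00 = $134,548.00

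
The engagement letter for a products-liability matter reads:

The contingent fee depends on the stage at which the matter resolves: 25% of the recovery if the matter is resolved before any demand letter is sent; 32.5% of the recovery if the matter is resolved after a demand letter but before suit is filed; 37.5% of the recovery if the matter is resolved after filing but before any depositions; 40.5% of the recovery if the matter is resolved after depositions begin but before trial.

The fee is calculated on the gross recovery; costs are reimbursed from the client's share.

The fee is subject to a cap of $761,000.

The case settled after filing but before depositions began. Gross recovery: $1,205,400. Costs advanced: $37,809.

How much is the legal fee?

$452,025.00

Fee base is the gross recovery, $1,205,400; costs are reimbursed separately.
The matter settled after filing but before depositions began, so the 37.5% rate applies.
$1,205,400 × 37.5% = $452,025.00
$452,025.00 is under the $761,000 cap.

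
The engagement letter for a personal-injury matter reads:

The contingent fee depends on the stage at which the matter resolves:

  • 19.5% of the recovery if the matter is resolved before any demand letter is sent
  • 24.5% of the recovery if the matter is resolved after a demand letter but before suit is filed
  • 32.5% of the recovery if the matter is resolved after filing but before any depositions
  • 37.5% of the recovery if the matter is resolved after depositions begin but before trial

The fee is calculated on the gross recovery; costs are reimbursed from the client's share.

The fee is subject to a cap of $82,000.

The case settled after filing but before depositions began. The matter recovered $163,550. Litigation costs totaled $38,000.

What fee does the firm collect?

$53,153.75

Fee base is the gross recovery, $163,550; costs are reimbursed separately.
The matter settled after filing but before depositions began, so the 32.5% rate applies.
$163,550 × 32.5% = $53,153.75
$53,153.75 is under the $82,000 cap.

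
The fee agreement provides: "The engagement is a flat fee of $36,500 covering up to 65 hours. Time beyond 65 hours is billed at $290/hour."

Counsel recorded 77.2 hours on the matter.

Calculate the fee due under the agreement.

Flat fee: $36,500.00
Excess hours: 77.2 − 65 = 12.2
Overrun: 12.2 × $290 = $3,538.00
Total: $36,500.00 + $3,538.00 = $40,038.00

$40,038.00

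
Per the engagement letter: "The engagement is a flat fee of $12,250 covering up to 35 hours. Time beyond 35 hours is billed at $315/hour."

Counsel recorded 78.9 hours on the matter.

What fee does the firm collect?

Flat fee: $12,250.00
Excess hours: 78.9 − 35 = 43.9
Overrun: 43.9 × $315 = $13,828.50
Total: $12,250.00 + $13,828.50 = $26,078.50

$26,078.50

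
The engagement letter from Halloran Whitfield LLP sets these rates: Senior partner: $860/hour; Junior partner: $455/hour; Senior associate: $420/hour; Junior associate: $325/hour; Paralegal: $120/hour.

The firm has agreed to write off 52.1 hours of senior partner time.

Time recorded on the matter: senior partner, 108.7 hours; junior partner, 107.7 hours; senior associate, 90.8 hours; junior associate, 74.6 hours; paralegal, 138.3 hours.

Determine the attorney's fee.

Senior partner: 108.7 × $860 = $93,482.00
Junior partner: 107.7 × $455 = $49,003.50
Senior associate: 90.8 × $420 = $38,136.00
Junior associate: 74.6 × $325 = $24,245.00
Paralegal: 138.3 × $120 = $16,596.00
Subtotal: $221,462.50
Write-off: 52.1 × $860 = $44,806.00
Total: $221,462.50 − $44,806.00 = $176,656.50

$176,656.50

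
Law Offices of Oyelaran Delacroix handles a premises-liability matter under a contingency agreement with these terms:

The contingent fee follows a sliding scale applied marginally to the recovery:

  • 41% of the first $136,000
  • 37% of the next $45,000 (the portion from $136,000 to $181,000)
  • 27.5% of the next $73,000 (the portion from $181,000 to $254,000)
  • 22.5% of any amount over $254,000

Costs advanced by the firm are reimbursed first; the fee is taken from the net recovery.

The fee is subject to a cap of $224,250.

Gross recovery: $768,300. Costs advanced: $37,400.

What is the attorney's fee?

Fee base (net of costs): $768,300 − $37,400 = $730,900
First $136,000 at 41% = $55,760.00
Next $45,000 at 37% = $16,650.00
Next $73,000 at 27.5% = $20,075.00
Remaining $476,900 at 22.5% = $107,302.50
Fee: $55,760.00 + $16,650.00 + $20,075.00 + $107,302.50 = $199,787.50
$199,787.50 is under the $224,250 cap.

$199,787.50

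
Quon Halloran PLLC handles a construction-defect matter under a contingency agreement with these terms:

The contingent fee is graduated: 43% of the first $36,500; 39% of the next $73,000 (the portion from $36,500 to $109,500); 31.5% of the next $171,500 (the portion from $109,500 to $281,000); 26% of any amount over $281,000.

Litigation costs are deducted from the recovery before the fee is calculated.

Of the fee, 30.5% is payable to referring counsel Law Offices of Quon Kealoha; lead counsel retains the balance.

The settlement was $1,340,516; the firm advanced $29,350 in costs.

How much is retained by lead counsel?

Fee base (net of costs): $1,340,516 − $29,350 = $1,311,166
First $36,500 at 43% = $15,695.00
Next $73,000 at 39% = $28,470.00
Next $171,500 at 31.5% = $54,022.50
Remaining $1,030,166 at 26% = $267,843.16
Fee: $15,695.00 + $28,470.00 + $54,022.50 + $267,843.16 = $366,030.66
Referral share: 30.5% of $366,030.66 = $111,639.35; lead counsel retains $366,030.66 − $111,639.35 = $254,391.31.

$254,391.31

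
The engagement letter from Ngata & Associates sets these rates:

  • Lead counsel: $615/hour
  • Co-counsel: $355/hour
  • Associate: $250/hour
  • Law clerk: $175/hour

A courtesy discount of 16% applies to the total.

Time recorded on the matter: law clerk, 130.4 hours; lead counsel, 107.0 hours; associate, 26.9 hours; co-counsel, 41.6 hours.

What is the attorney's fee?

Lead counsel: 107.0 × $615 = $65,805.00
Co-counsel: 41.6 × $355 = $14,768.00
Associate: 26.9 × $250 = $6,725.00
Law clerk: 130.4 × $175 = $22,820.00
Subtotal: $110,118.00
Less 16% discount: −$17,618.88
Total: $110,118.00 − $17,618.88 = $92,499.12

$92,499.12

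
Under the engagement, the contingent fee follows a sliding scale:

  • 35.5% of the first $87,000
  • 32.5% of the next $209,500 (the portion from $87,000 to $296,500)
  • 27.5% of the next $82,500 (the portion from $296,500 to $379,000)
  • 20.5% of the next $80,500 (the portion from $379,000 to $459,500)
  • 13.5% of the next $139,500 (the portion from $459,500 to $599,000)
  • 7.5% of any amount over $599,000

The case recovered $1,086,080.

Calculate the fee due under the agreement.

First $87,000 at 35.5% = $30,885.00
Next $209,500 at 32.5% = $68,087.50
Next $82,500 at 27.5% = $22,687.50
Next $80,500 at 20.5% = $16,502.50
Next $139,500 at 13.5% = $18,832.50
Remaining $487,080 at 7.5% = $36,531.00
Fee: $30,885.00 + $68,087.50 + $22,687.50 + $16,502.50 + $18,832.50 + $36,531.00 = $193,526.00

$193,526.00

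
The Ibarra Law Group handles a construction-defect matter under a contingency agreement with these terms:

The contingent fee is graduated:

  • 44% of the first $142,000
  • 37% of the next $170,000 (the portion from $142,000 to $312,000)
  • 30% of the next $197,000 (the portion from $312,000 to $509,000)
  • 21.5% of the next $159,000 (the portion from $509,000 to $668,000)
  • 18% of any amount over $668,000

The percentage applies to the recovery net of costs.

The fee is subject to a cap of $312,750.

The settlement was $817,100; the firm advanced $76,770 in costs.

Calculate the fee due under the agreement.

$231,684.40

Fee base (net of costs): $817,100 − $76,770 = $740,330
First $142,000 at 44% = $62,480.00
Next $170,000 at 37% = $62,900.00
Next $197,000 at 30% = $59,100.00
Next $159,000 at 21.5% = $34,185.00
Remaining $72,330 at 18% = $13,019.40
Fee: $62,480.00 + $62,900.00 + $59,100.00 + $34,185.00 + $13,019.40 = $231,684.40
$231,684.40 is under the $312,750 cap.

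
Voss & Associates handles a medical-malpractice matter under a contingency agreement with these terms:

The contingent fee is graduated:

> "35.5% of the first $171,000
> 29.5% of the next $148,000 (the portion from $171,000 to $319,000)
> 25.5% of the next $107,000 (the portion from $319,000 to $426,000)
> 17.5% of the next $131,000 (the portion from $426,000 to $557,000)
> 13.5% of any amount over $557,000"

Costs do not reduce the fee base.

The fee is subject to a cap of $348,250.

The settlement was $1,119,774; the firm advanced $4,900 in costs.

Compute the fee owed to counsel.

$230,549.49

Fee base is the gross recovery, $1,119,774; costs are reimbursed separately.
First $171,000 at 35.5% = $60,705.00
Next $148,000 at 29.5% = $43,660.00
Next $107,000 at 25.5% = $27,285.00
Next $131,000 at 17.5% = $22,925.00
Remaining $562,774 at 13.5% = $75,974.49
Fee: $60,705.00 + $43,660.00 + $27,285.00 + $22,925.00 + $75,974.49 = $230,549.49
$230,549.49 is under the $348,250 cap.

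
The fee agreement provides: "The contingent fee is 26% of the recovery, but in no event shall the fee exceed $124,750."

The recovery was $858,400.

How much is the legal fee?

$124,750.00

26% of $858,400 = $223,184.00
That exceeds the $124,750 cap, so the fee is capped at $124,750.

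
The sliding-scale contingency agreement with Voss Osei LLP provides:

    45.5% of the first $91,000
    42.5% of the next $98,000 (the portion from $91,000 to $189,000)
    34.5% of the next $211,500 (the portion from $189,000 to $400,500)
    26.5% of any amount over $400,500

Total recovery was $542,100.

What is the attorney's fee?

First $91,000 at 45.5% = $41,405.00
Next $98,000 at 42.5% = $41,650.00
Next $211,500 at 34.5% = $72,967.50
Remaining $141,600 at 26.5% = $37,524.00
Fee: $41,405.00 + $41,650.00 + $72,967.50 + $37,524.00 = $193,546.50

$193,546.50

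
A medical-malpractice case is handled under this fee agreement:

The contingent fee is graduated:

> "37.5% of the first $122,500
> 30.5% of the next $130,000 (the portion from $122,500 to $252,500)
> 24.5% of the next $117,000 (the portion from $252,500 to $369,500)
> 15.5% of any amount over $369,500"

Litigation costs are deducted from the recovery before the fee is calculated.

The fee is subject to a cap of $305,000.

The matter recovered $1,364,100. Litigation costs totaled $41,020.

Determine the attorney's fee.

$262,057.40

Fee base (net of costs): $1,364,100 − $41,020 = $1,323,080
First $122,500 at 37.5% = $45,937.50
Next $130,000 at 30.5% = $39,650.00
Next $117,000 at 24.5% = $28,665.00
Remaining $953,580 at 15.5% = $147,804.90
Fee: $45,937.50 + $39,650.00 + $28,665.00 + $147,804.90 = $262,057.40
$262,057.40 is under the $305,000 cap.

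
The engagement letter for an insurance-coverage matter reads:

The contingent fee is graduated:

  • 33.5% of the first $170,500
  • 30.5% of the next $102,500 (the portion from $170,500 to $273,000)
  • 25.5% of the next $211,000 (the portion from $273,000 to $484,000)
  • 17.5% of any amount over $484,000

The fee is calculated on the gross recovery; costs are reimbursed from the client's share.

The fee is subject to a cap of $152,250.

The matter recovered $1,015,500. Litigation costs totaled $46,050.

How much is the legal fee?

Fee base is the gross recovery, $1,015,500; costs are reimbursed separately.
First $170,500 at 33.5% = $57,117.50
Next $102,500 at 30.5% = $31,262.50
Next $211,000 at 25.5% = $53,805.00
Remaining $531,500 at 17.5% = $93,012.50
Fee: $57,117.50 + $31,262.50 + $53,805.00 + $93,012.50 = $235,197.50
$235,197.50 exceeds the $152,250 cap, so the fee is capped at $152,250.00.

$152,250.00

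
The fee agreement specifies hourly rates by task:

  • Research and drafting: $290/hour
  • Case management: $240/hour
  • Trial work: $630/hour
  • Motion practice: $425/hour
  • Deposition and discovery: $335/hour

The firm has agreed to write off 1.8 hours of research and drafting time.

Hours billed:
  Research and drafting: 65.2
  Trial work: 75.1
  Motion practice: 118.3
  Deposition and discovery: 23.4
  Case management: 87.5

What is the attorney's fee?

$144,815.50

Research and drafting: 65.2 × $290 = $18,908.00
Case management: 87.5 × $240 = $21,000.00
Trial work: 75.1 × $630 = $47,313.00
Motion practice: 118.3 × $425 = $50,277.50
Deposition and discovery: 23.4 × $335 = $7,839.00
Subtotal: $145,337.50
Write-off: 1.8 × $290 = $522.00
Total: $145,337.50 − $522.00 = $144,815.50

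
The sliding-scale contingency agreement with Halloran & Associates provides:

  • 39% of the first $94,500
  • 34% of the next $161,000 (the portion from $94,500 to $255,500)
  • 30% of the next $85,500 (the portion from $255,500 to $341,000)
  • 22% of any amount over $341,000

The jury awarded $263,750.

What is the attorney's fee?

$94,070.00

First $94,500 at 39% = $36,855.00
Next $161,000 at 34% = $54,740.00
Remaining $8,250 at 30% = $2,475.00
Fee: $36,855.00 + $54,740.00 + $2,475.00 = $94,070.00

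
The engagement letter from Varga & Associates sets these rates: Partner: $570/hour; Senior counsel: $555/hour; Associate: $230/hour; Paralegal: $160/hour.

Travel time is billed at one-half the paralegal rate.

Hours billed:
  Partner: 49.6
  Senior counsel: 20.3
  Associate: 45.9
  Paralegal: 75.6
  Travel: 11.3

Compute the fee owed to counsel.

$63,095.50

Partner: 49.6 × $570 = $28,272.00
Senior counsel: 20.3 × $555 = $11,266.50
Associate: 45.9 × $230 = $10,557.00
Paralegal: 75.6 × $160 = $12,096.00
Subtotal: $28,272.00 + $11,266.50 + $10,557.00 + $12,096.00 = $62,191.50
Travel: 11.3 × ($160 ÷ 2) = 11.3 × $80.00 = $904.00
Total: $62,191.50 + $904.00 = $63,095.50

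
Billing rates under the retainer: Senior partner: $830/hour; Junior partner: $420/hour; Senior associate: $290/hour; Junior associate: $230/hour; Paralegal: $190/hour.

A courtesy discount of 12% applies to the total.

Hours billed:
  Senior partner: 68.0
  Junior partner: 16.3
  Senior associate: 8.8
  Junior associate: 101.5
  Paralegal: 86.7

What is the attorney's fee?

$92,977.28

Senior partner: 68.0 × $830 = $56,440.00
Junior partner: 16.3 × $420 = $6,846.00
Senior associate: 8.8 × $290 = $2,552.00
Junior associate: 101.5 × $230 = $23,345.00
Paralegal: 86.7 × $190 = $16,473.00
Subtotal: $105,656.00
Less 12% discount: −$12,678.72
Total: $105,656.00 − $12,678.72 = $92,977.28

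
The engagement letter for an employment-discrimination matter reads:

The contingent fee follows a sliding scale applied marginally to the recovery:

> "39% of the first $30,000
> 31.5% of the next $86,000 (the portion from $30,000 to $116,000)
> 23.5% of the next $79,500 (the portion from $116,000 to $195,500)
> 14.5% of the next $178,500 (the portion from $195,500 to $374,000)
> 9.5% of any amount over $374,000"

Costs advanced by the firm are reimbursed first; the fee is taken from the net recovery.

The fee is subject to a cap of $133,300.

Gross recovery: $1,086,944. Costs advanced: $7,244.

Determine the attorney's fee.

Fee base (net of costs): $1,086,944 − $7,244 = $1,079,700
First $30,000 at 39% = $11,700.00
Next $86,000 at 31.5% = $27,090.00
Next $79,500 at 23.5% = $18,682.50
Next $178,500 at 14.5% = $25,882.50
Remaining $705,700 at 9.5% = $67,041.50
Fee: $11,700.00 + $27,090.00 + $18,682.50 + $25,882.50 + $67,041.50 = $150,396.50
$150,396.50 exceeds the $133,300 cap, so the fee is capped at $133,300.00.

$133,300.00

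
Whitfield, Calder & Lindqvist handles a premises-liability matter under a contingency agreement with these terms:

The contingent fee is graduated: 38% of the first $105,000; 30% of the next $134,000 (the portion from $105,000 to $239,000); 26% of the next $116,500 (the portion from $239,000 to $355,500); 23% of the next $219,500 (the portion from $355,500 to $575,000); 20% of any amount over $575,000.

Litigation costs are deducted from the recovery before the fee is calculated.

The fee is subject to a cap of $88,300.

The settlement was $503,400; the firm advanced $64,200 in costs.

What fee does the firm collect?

Fee base (net of costs): $503,400 − $64,200 = $439,200
First $105,000 at 38% = $39,900.00
Next $134,000 at 30% = $40,200.00
Next $116,500 at 26% = $30,290.00
Remaining $83,700 at 23% = $19,251.00
Fee: $39,900.00 + $40,200.00 + $30,290.00 + $19,251.00 = $129,641.00
$129,641.00 exceeds the $88,300 cap, so the fee is capped at $88,300.00.

$88,300.00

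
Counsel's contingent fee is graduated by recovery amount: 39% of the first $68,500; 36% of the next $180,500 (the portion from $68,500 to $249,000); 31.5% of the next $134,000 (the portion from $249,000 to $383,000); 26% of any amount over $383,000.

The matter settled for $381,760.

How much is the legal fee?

First $68,500 at 39% = $26,715.00
Next $180,500 at 36% = $64,980.00
Remaining $132,760 at 31.5% = $41,819.40
Fee: $26,715.00 + $64,980.00 + $41,819.40 = $133,514.40

$133,514.40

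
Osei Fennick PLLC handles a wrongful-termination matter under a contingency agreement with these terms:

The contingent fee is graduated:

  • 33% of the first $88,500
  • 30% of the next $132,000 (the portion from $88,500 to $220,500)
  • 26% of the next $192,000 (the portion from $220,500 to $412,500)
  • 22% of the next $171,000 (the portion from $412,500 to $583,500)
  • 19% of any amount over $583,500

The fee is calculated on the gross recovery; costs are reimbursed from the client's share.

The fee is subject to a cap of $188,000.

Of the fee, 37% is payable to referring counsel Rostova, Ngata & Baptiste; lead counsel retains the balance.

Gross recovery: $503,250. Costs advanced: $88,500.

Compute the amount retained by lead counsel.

$87,374.70

Fee base is the gross recovery, $503,250; costs are reimbursed separately.
First $88,500 at 33% = $29,205.00
Next $132,000 at 30% = $39,600.00
Next $192,000 at 26% = $49,920.00
Remaining $90,750 at 22% = $19,965.00
Fee: $29,205.00 + $39,600.00 + $49,920.00 + $19,965.00 = $138,690.00
$138,690.00 is under the $188,000 cap.
Referral share: 37% of $138,690.00 = $51,315.30; lead counsel retains $138,690.00 − $51,315.30 = $87,374.70.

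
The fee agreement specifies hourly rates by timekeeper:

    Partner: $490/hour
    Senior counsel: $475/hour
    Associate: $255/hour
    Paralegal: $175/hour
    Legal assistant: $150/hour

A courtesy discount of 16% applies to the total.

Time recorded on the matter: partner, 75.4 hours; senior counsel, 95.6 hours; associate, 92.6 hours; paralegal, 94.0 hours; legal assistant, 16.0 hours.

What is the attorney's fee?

Partner: 75.4 × $490 = $36,946.00
Senior counsel: 95.6 × $475 = $45,410.00
Associate: 92.6 × $255 = $23,613.00
Paralegal: 94.0 × $175 = $16,450.00
Legal assistant: 16.0 × $150 = $2,400.00
Subtotal: $124,819.00
Less 16% discount: −$19,971.04
Total: $124,819.00 − $19,971.04 = $104,847.96

$104,847.96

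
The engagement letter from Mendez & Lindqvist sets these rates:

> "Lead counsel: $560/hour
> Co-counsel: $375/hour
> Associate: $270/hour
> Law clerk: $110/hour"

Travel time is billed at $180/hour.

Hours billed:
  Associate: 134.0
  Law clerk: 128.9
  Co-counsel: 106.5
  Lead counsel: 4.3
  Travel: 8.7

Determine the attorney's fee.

Lead counsel: 4.3 × $560 = $2,408.00
Co-counsel: 106.5 × $375 = $39,937.50
Associate: 134.0 × $270 = $36,180.00
Law clerk: 128.9 × $110 = $14,179.00
Subtotal: $2,408.00 + $39,937.50 + $36,180.00 + $14,179.00 = $92,704.50
Travel: 8.7 × $180 = $1,566.00
Total: $92,704.50 + $1,566.00 = $94,270.50

$94,270.50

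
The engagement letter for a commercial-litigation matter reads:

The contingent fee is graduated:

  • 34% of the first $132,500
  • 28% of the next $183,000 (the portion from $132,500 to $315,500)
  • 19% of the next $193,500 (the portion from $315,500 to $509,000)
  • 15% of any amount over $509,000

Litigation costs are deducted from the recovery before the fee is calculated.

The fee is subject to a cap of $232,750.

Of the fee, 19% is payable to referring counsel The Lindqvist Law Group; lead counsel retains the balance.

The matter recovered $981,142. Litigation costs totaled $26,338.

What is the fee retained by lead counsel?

Fee base (net of costs): $981,142 − $26,338 = $954,804
First $132,500 at 34% = $45,050.00
Next $183,000 at 28% = $51,240.00
Next $193,500 at 19% = $36,765.00
Remaining $445,804 at 15% = $66,870.60
Fee: $45,050.00 + $51,240.00 + $36,765.00 + $66,870.60 = $199,925.60
$199,925.60 is under the $232,750 cap.
Referral share: 19% of $199,925.60 = $37,985.86; lead counsel retains $199,925.60 − $37,985.86 = $161,939.74.

$161,939.74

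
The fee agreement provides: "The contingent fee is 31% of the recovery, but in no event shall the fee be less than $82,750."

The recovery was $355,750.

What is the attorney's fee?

31% of $355,750 = $110,282.50
That exceeds the $82,750 minimum.

$110,282.50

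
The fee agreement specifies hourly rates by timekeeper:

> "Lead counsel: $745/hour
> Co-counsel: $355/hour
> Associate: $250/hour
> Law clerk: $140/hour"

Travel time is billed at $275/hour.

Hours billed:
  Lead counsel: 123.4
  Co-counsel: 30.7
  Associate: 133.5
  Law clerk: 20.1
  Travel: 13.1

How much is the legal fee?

$142,623.00

Lead counsel: 123.4 × $745 = $91,933.00
Co-counsel: 30.7 × $355 = $10,898.50
Associate: 133.5 × $250 = $33,375.00
Law clerk: 20.1 × $140 = $2,814.00
Subtotal: $91,933.00 + $10,898.50 + $33,375.00 + $2,814.00 = $139,020.50
Travel: 13.1 × $275 = $3,602.50
Total: $139,020.50 + $3,602.50 = $142,623.00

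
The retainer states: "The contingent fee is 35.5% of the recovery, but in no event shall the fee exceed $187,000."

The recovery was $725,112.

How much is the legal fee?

$187,000.00

35.5% of $725,112 = $257,414.76
That exceeds the $187,000 cap, so the fee is capped at $187,000.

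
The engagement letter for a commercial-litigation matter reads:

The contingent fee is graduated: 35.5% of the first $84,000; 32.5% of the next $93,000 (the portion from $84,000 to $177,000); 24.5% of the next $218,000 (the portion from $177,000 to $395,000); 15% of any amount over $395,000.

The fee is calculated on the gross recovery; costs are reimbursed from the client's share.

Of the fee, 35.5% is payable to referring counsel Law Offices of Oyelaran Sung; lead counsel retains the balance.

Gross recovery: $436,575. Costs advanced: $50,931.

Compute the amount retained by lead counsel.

Fee base is the gross recovery, $436,575; costs are reimbursed separately.
First $84,000 at 35.5% = $29,820.00
Next $93,000 at 32.5% = $30,225.00
Next $218,000 at 24.5% = $53,410.00
Remaining $41,575 at 15% = $6,236.25
Fee: $29,820.00 + $30,225.00 + $53,410.00 + $6,236.25 = $119,691.25
Referral share: 35.5% of $119,691.25 = $42,490.39; lead counsel retains $119,691.25 − $42,490.39 = $77,200.86.

$77,200.86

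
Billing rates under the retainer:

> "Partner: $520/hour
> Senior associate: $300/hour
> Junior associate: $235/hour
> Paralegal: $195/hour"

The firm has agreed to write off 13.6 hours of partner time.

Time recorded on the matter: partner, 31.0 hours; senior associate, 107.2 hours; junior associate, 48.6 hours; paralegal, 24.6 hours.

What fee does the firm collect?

$57,426.00

Partner: 31.0 × $520 = $16,120.00
Senior associate: 107.2 × $300 = $32,160.00
Junior associate: 48.6 × $235 = $11,421.00
Paralegal: 24.6 × $195 = $4,797.00
Subtotal: $64,498.00
Write-off: 13.6 × $520 = $7,072.00
Total: $64,498.00 − $7,072.00 = $57,426.00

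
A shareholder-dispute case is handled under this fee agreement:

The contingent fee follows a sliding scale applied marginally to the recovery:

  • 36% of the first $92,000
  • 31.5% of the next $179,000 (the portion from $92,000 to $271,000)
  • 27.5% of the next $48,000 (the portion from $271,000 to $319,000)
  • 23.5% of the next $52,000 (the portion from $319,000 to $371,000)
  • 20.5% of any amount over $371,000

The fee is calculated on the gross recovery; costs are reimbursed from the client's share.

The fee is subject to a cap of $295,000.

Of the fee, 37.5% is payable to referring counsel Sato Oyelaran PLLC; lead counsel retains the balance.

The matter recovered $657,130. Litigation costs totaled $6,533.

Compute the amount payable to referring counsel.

$65,093.12

Fee base is the gross recovery, $657,130; costs are reimbursed separately.
First $92,000 at 36% = $33,120.00
Next $179,000 at 31.5% = $56,385.00
Next $48,000 at 27.5% = $13,200.00
Next $52,000 at 23.5% = $12,220.00
Remaining $286,130 at 20.5% = $58,656.65
Fee: $33,120.00 + $56,385.00 + $13,200.00 + $12,220.00 + $58,656.65 = $173,581.65
$173,581.65 is under the $295,000 cap.
Referral share: 37.5% of $173,581.65 = $65,093.12; lead counsel retains $173,581.65 − $65,093.12 = $108,488.53.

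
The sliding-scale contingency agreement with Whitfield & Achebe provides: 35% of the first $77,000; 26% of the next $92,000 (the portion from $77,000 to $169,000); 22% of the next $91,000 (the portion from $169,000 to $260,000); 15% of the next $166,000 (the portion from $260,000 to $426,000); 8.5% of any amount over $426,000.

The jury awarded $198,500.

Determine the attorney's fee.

First $77,000 at 35% = $26,950.00
Next $92,000 at 26% = $23,920.00
Remaining $29,500 at 22% = $6,490.00
Fee: $26,950.00 + $23,920.00 + $6,490.00 = $57,360.00

$57,360.00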